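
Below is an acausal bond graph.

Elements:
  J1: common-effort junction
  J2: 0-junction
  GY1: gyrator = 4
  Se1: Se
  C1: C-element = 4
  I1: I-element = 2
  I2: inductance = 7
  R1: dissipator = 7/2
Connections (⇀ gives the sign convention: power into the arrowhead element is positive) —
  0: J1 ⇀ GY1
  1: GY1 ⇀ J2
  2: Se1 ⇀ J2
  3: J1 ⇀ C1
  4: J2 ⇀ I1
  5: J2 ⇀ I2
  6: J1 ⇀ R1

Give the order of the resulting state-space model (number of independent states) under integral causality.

3  (C1, I1, I2 all integral)

β2 |J2  (Se1 (Se) sets effort on bond)
β1 |GY1  (J2 effort already set via bond 2)
β4 |I1  (J2: bond 2 brought effort, rest push out)
β5 |I2  (J2: bond 2 brought effort, rest push out)
β0 |GY1  (GY1: gyrator matches bond 1)
β3 |J1  (C1: C, integral causality)
β6 |R1  (common-e at J1 fixed by 3)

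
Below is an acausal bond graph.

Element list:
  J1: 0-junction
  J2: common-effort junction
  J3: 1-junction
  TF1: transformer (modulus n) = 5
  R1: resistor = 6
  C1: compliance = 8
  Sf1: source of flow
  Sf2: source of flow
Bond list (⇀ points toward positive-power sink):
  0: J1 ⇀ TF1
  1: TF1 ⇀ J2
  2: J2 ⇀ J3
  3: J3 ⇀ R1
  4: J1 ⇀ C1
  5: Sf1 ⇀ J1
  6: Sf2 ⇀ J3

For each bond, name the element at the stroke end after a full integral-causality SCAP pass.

#0 →TF1
#1 →J2
#2 →J3
#3 →J3
#4 →J1
#5 →Sf1
#6 →Sf2

β5 stroke at Sf1  (Sf1: flow source, stroke at near end)
β6 stroke at Sf2  (Sf2 (Sf) sets flow on bond)
β2 stroke at J3  (J3: bond 6 brought flow, rest push out)
β3 stroke at J3  (common-f at J3 fixed by 6)
β1 stroke at J2  (closing 0-jn rule on J2)
β0 stroke at TF1  (TF1: transformer flips bond 1)
β4 stroke at J1  (only one effort-in slot at J1)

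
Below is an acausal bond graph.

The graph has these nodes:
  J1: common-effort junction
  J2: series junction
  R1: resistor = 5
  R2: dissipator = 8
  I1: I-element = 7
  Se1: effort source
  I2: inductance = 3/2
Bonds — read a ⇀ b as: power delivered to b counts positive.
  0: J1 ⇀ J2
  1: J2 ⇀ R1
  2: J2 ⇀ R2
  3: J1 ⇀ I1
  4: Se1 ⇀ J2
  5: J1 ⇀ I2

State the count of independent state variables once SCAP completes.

bond 4 stroke at J2  (Se1: effort source, stroke at far end)
bond 3 stroke at I1  (I1 outputs flow p/I1)
bond 5 stroke at I2  (I2 outputs flow p/I2)
bond 0 stroke at J1  (only one effort-in slot at J1)
bond 1 stroke at J2  (common-f at J2 fixed by 0)
bond 2 stroke at J2  (common-f at J2 fixed by 0)

2  (I1, I2 all integral)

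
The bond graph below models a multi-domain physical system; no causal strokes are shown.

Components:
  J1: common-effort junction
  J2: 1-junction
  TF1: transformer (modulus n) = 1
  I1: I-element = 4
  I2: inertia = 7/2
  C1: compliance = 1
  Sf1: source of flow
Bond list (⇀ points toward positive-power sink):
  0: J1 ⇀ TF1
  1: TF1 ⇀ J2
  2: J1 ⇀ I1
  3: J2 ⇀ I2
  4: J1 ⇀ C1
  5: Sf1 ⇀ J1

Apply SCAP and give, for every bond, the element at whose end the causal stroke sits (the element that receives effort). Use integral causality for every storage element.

#0 |TF1
#1 |J2
#2 |I1
#3 |I2
#4 |J1
#5 |Sf1

b5 |Sf1  (source Sf1 imposes f)
b2 |I1  (I1: I, integral causality)
b3 |I2  (prefer integral on I2)
b1 |J2  (J2 flow already set via bond 3)
b0 |TF1  (TF TF1: opposite of bond 1)
b4 |J1  (J1 needs exactly one e-in)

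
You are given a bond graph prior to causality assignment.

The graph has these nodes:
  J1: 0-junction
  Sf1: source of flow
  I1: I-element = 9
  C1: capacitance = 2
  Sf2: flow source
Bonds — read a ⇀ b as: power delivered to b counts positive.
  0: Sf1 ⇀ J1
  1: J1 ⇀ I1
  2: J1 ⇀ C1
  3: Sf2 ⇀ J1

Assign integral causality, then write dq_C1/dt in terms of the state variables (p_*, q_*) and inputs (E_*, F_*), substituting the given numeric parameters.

bond 0 stroke at Sf1  (Sf1 fixes flow; stroke at Sf1)
bond 3 stroke at Sf2  (Sf2: flow source, stroke at near end)
bond 1 stroke at I1  (I1 outputs flow p/I1)
bond 2 stroke at J1  (J1: last free bond brings effort in)

dq_C1/dt = F_Sf1 + F_Sf2 - p_I1/9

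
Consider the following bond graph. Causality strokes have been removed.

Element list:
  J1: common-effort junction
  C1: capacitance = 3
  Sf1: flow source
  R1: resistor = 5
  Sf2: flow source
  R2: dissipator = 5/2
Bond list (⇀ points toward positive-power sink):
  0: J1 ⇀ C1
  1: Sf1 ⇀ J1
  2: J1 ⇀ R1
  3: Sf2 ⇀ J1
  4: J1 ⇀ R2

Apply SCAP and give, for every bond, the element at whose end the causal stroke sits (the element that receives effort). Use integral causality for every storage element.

#1 →Sf1  (Sf1 fixes flow; stroke at Sf1)
#3 →Sf2  (Sf2: flow source, stroke at near end)
#0 →J1  (C1: C, integral causality)
#2 →R1  (common-e at J1 fixed by 0)
#4 →R2  (common-e at J1 fixed by 0)

#0 stroke→J1
#1 stroke→Sf1
#2 stroke→R1
#3 stroke→Sf2
#4 stroke→R2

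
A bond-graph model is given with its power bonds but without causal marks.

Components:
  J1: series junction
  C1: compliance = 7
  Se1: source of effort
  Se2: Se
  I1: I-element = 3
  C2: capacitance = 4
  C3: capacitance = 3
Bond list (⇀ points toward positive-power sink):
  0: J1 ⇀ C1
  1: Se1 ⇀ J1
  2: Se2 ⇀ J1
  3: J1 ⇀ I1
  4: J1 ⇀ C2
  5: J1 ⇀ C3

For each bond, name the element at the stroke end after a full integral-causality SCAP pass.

bond 1 stroke→J1  (source Se1 imposes e)
bond 2 stroke→J1  (source Se2 imposes e)
bond 0 stroke→J1  (C1: C, integral causality)
bond 3 stroke→I1  (I1 integral (f out))
bond 4 stroke→J1  (J1: bond 3 brought flow, rest push out)
bond 5 stroke→J1  (J1: bond 3 brought flow, rest push out)

bond 0 →J1
bond 1 →J1
bond 2 →J1
bond 3 →I1
bond 4 →J1
bond 5 →J1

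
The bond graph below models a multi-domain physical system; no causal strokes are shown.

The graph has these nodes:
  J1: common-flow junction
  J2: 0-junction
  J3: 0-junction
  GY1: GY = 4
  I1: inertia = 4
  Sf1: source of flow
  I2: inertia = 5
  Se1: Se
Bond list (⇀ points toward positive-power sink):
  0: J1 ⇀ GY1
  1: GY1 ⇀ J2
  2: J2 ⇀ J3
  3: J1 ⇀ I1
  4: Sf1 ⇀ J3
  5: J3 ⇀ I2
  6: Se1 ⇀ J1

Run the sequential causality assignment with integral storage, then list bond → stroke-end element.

β0 stroke→J1
β1 stroke→J2
β2 stroke→J3
β3 stroke→I1
β4 stroke→Sf1
β5 stroke→I2
β6 stroke→J1

β4 |Sf1  (Sf1 (Sf) sets flow on bond)
β6 |J1  (Se1 (Se) sets effort on bond)
β3 |I1  (I1 outputs flow p/I1)
β0 |J1  (1-jn J1 has f-setter on 3)
β1 |J2  (through GY1, causality inverts; strokes same side of GY1)
β2 |J3  (0-jn J2 has e-setter on 1)
β5 |I2  (common-e at J3 fixed by 2)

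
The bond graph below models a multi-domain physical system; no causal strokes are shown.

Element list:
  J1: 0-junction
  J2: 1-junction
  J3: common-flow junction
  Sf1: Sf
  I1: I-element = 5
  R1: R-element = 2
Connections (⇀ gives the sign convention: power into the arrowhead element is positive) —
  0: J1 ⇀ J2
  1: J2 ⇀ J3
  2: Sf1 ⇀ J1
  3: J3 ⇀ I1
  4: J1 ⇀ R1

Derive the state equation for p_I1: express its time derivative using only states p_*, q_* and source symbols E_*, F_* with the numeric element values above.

#2 stroke→Sf1  (Sf1 (Sf) sets flow on bond)
#3 stroke→I1  (I1 outputs flow p/I1)
#1 stroke→J3  (common-f at J3 fixed by 3)
#0 stroke→J2  (J2 flow already set via bond 1)
#4 stroke→J1  (J1 needs exactly one e-in)

dp_I1/dt = 2*F_Sf1 - 2*p_I1/5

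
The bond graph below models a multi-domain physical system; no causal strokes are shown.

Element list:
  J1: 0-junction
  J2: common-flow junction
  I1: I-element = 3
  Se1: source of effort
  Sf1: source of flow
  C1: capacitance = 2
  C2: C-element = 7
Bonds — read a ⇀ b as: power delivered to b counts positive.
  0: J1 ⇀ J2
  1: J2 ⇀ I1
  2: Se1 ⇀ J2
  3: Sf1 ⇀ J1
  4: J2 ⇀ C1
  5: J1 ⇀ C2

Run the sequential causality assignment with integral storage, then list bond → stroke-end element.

b2 →J2  (source Se1 imposes e)
b3 →Sf1  (Sf1 fixes flow; stroke at Sf1)
b1 →I1  (I1 integral (f out))
b0 →J2  (common-f at J2 fixed by 1)
b4 →J2  (J2 flow already set via bond 1)
b5 →J1  (J1: last free bond brings effort in)

#0 →J2
#1 →I1
#2 →J2
#3 →Sf1
#4 →J2
#5 →J1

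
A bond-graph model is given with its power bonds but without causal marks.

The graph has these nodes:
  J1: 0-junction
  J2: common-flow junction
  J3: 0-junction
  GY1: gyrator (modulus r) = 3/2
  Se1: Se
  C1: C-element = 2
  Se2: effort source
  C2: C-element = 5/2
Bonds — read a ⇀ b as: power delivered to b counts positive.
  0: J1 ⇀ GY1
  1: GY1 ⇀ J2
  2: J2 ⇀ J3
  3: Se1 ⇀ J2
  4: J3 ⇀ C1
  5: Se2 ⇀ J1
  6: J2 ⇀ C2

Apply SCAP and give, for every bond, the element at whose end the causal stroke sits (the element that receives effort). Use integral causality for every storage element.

b3 →J2  (Se1: effort source, stroke at far end)
b5 →J1  (Se2 fixes effort; stroke away)
b0 →GY1  (J1 effort already set via bond 5)
b1 →GY1  (GY1 both-in/both-out from 0)
b2 →J2  (J2 flow already set via bond 1)
b6 →J2  (J2 flow already set via bond 1)
b4 →J3  (J3: last free bond brings effort in)

b0 →GY1
b1 →GY1
b2 →J2
b3 →J2
b4 →J3
b5 →J1
b6 →J2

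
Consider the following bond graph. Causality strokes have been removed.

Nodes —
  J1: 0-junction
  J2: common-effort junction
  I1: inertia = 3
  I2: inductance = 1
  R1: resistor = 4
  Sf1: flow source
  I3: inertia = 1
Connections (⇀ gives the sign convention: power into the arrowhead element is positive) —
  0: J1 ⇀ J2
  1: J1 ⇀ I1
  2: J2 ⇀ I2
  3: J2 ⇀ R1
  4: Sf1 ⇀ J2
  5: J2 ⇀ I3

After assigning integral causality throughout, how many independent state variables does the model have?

3  (I1, I2, I3 all integral)

#4 stroke at Sf1  (Sf1 (Sf) sets flow on bond)
#1 stroke at I1  (I1 integral (f out))
#0 stroke at J1  (closing 0-jn rule on J1)
#2 stroke at I2  (I2 outputs flow p/I2)
#5 stroke at I3  (I3 outputs flow p/I3)
#3 stroke at J2  (J2 needs exactly one e-in)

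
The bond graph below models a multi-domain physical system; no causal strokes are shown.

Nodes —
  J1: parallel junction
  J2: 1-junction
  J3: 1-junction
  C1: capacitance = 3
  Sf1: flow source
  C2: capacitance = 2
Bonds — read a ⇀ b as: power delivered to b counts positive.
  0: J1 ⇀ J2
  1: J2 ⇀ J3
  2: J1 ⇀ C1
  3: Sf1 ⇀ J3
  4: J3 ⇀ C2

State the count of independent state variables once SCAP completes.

b3 stroke at Sf1  (Sf1 fixes flow; stroke at Sf1)
b1 stroke at J3  (1-jn J3 has f-setter on 3)
b4 stroke at J3  (common-f at J3 fixed by 3)
b0 stroke at J2  (common-f at J2 fixed by 1)
b2 stroke at J1  (J1: last free bond brings effort in)

2  (C1, C2 all integral)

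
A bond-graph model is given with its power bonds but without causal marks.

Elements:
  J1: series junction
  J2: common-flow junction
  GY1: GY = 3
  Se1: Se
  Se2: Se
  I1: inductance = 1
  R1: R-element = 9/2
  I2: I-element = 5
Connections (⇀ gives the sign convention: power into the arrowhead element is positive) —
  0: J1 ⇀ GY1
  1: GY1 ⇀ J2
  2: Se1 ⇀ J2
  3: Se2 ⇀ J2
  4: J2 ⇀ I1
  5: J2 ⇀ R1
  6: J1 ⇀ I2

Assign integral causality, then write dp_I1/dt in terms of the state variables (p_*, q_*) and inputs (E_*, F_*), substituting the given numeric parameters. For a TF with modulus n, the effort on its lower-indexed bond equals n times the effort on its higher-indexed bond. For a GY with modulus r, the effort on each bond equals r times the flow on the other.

dp_I1/dt = E_Se1 + E_Se2 - 9*p_I1/2 + 3*p_I2/5

#2 →J2  (source Se1 imposes e)
#3 →J2  (Se2 fixes effort; stroke away)
#4 →I1  (prefer integral on I1)
#1 →J2  (J2 flow already set via bond 4)
#5 →J2  (J2: bond 4 brought flow, rest push out)
#0 →J1  (GY GY1: same side as bond 1)
#6 →I2  (J1 needs exactly one f-in)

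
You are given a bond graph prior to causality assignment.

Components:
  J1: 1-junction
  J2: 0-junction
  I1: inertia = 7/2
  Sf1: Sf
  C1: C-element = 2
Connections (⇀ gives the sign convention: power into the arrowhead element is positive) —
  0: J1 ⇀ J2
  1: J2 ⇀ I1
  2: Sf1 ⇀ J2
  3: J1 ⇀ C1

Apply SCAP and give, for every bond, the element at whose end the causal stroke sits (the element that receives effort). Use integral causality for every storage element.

b2 stroke at Sf1  (Sf1 (Sf) sets flow on bond)
b1 stroke at I1  (I1 outputs flow p/I1)
b0 stroke at J2  (closing 0-jn rule on J2)
b3 stroke at J1  (J1 flow already set via bond 0)

β0 stroke→J2
β1 stroke→I1
β2 stroke→Sf1
β3 stroke→J1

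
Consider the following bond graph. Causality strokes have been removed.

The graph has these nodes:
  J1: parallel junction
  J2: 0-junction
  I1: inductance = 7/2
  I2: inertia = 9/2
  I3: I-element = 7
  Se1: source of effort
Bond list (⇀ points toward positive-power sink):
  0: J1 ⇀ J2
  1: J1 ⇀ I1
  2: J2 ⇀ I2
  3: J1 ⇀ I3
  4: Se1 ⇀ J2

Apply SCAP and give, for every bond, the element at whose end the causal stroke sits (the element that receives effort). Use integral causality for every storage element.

b0 |J1
b1 |I1
b2 |I2
b3 |I3
b4 |J2

#4 stroke→J2  (Se1: effort source, stroke at far end)
#0 stroke→J1  (common-e at J2 fixed by 4)
#2 stroke→I2  (J2: bond 4 brought effort, rest push out)
#1 stroke→I1  (J1: bond 0 brought effort, rest push out)
#3 stroke→I3  (J1: bond 0 brought effort, rest push out)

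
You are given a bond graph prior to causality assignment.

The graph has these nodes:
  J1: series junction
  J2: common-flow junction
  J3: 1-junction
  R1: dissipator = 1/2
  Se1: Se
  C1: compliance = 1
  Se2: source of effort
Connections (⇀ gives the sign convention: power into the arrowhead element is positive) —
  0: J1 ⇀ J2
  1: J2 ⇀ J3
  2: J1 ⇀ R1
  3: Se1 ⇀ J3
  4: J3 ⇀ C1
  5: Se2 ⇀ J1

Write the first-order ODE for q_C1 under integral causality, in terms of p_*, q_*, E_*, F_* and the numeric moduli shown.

dq_C1/dt = 2*E_Se1 + 2*E_Se2 - 2*q_C1

#3 →J3  (source Se1 imposes e)
#5 →J1  (Se2 (Se) sets effort on bond)
#4 →J3  (prefer integral on C1)
#1 →J2  (J3 needs exactly one f-in)
#0 →J1  (only one flow-in slot at J2)
#2 →R1  (only one flow-in slot at J1)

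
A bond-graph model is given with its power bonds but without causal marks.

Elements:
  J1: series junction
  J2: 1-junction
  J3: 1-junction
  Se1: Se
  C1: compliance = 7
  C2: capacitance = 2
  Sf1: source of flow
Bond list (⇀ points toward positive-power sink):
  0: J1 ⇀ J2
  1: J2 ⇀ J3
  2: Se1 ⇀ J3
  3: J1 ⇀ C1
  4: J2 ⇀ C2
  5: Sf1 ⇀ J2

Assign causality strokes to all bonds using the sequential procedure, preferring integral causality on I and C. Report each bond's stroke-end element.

β2 stroke at J3  (source Se1 imposes e)
β5 stroke at Sf1  (Sf1 (Sf) sets flow on bond)
β0 stroke at J2  (1-jn J2 has f-setter on 5)
β1 stroke at J2  (1-jn J2 has f-setter on 5)
β4 stroke at J2  (J2: bond 5 brought flow, rest push out)
β3 stroke at J1  (common-f at J1 fixed by 0)

#0 stroke at J2
#1 stroke at J2
#2 stroke at J3
#3 stroke at J1
#4 stroke at J2
#5 stroke at Sf1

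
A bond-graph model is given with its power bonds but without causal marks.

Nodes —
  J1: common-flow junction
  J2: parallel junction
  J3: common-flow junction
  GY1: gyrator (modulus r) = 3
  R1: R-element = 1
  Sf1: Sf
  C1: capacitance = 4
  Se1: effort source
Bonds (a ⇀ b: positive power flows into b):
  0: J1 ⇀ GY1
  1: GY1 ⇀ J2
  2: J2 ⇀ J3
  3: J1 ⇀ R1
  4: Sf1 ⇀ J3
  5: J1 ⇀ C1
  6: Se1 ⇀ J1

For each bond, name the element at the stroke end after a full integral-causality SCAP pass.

bond 4 stroke→Sf1  (Sf1: flow source, stroke at near end)
bond 6 stroke→J1  (Se1: effort source, stroke at far end)
bond 2 stroke→J3  (common-f at J3 fixed by 4)
bond 1 stroke→J2  (J2 needs exactly one e-in)
bond 0 stroke→J1  (GY1: gyrator matches bond 1)
bond 5 stroke→J1  (C1: C, integral causality)
bond 3 stroke→R1  (closing 1-jn rule on J1)

#0 stroke at J1
#1 stroke at J2
#2 stroke at J3
#3 stroke at R1
#4 stroke at Sf1
#5 stroke at J1
#6 stroke at J1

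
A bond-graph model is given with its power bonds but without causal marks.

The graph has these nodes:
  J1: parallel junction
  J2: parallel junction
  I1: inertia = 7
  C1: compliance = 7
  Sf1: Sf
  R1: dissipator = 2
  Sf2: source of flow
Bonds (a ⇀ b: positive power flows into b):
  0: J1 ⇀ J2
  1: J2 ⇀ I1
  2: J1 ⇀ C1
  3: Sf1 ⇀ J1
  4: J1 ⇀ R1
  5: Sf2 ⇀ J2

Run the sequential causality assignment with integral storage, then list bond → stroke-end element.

b0 stroke→J2
b1 stroke→I1
b2 stroke→J1
b3 stroke→Sf1
b4 stroke→R1
b5 stroke→Sf2

#3 |Sf1  (source Sf1 imposes f)
#5 |Sf2  (Sf2: flow source, stroke at near end)
#1 |I1  (I1 integral (f out))
#0 |J2  (J2: last free bond brings effort in)
#2 |J1  (C1 integral (e out))
#4 |R1  (0-jn J1 has e-setter on 2)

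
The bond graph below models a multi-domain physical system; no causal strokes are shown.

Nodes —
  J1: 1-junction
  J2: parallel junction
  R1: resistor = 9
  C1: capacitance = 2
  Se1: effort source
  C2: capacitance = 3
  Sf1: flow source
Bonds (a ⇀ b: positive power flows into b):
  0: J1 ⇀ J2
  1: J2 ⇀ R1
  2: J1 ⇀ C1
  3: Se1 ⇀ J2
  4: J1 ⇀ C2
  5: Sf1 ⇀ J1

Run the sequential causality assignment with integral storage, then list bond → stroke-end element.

bond 0 →J1
bond 1 →R1
bond 2 →J1
bond 3 →J2
bond 4 →J1
bond 5 →Sf1

β3 stroke→J2  (Se1 (Se) sets effort on bond)
β5 stroke→Sf1  (Sf1 fixes flow; stroke at Sf1)
β0 stroke→J1  (J1: bond 5 brought flow, rest push out)
β2 stroke→J1  (1-jn J1 has f-setter on 5)
β4 stroke→J1  (J1: bond 5 brought flow, rest push out)
β1 stroke→R1  (0-jn J2 has e-setter on 3)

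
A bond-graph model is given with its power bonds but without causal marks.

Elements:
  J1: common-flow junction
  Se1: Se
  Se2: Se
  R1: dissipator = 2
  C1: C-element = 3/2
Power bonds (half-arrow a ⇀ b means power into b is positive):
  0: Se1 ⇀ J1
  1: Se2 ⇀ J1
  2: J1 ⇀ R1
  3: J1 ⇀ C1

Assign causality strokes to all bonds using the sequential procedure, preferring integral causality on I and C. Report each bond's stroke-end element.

b0 stroke at J1
b1 stroke at J1
b2 stroke at R1
b3 stroke at J1

#0 →J1  (Se1 (Se) sets effort on bond)
#1 →J1  (Se2: effort source, stroke at far end)
#3 →J1  (prefer integral on C1)
#2 →R1  (J1: last free bond brings flow in)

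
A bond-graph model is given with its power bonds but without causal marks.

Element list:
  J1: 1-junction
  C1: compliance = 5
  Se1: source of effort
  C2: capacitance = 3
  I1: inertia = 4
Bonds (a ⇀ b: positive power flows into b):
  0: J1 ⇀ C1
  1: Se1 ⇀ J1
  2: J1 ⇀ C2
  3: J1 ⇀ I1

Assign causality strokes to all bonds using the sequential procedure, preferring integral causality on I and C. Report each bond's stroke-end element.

β0 →J1
β1 →J1
β2 →J1
β3 →I1

bond 1 →J1  (Se1 (Se) sets effort on bond)
bond 0 →J1  (prefer integral on C1)
bond 2 →J1  (C2 outputs effort q/C2)
bond 3 →I1  (J1 needs exactly one f-in)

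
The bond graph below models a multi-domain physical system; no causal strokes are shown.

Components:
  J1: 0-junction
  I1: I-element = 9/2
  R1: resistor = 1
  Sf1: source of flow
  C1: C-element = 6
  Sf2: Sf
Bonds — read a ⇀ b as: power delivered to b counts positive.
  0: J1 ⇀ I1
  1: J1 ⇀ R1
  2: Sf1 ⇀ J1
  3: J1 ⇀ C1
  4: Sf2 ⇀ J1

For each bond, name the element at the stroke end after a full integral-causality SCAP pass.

#0 stroke at I1
#1 stroke at R1
#2 stroke at Sf1
#3 stroke at J1
#4 stroke at Sf2

b2 stroke at Sf1  (Sf1 (Sf) sets flow on bond)
b4 stroke at Sf2  (Sf2 fixes flow; stroke at Sf2)
b0 stroke at I1  (I1 outputs flow p/I1)
b3 stroke at J1  (C1 outputs effort q/C1)
b1 stroke at R1  (0-jn J1 has e-setter on 3)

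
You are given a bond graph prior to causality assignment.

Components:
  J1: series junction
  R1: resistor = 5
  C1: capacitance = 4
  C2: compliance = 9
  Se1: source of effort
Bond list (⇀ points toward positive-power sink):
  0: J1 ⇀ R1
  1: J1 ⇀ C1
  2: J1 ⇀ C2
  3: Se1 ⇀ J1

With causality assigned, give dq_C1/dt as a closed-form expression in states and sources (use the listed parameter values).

dq_C1/dt = E_Se1/5 - q_C1/20 - q_C2/45

b3 →J1  (Se1 fixes effort; stroke away)
b1 →J1  (C1 outputs effort q/C1)
b2 →J1  (C2 outputs effort q/C2)
b0 →R1  (closing 1-jn rule on J1)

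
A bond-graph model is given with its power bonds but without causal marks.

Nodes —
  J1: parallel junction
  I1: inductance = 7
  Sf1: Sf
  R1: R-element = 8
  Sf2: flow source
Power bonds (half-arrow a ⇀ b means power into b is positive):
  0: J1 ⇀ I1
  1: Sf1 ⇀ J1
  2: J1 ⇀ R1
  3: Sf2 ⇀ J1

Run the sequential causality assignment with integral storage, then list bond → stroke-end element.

#0 |I1
#1 |Sf1
#2 |J1
#3 |Sf2

β1 stroke at Sf1  (Sf1: flow source, stroke at near end)
β3 stroke at Sf2  (Sf2 (Sf) sets flow on bond)
β0 stroke at I1  (I1: I, integral causality)
β2 stroke at J1  (closing 0-jn rule on J1)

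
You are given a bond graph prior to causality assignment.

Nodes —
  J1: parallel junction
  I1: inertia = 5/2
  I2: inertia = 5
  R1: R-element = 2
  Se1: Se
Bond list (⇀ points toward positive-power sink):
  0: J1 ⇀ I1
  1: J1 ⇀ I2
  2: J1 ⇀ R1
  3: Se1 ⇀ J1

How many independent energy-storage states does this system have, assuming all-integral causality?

2  (I1, I2 all integral)

β3 →J1  (Se1: effort source, stroke at far end)
β0 →I1  (0-jn J1 has e-setter on 3)
β1 →I2  (common-e at J1 fixed by 3)
β2 →R1  (J1 effort already set via bond 3)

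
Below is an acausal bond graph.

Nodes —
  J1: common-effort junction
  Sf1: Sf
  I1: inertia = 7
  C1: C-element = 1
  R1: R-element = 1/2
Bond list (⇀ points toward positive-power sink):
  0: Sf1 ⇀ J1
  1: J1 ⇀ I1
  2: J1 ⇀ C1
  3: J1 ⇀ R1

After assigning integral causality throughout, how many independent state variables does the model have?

bond 0 stroke at Sf1  (Sf1 (Sf) sets flow on bond)
bond 1 stroke at I1  (I1 outputs flow p/I1)
bond 2 stroke at J1  (prefer integral on C1)
bond 3 stroke at R1  (J1 effort already set via bond 2)

2  (C1, I1 all integral)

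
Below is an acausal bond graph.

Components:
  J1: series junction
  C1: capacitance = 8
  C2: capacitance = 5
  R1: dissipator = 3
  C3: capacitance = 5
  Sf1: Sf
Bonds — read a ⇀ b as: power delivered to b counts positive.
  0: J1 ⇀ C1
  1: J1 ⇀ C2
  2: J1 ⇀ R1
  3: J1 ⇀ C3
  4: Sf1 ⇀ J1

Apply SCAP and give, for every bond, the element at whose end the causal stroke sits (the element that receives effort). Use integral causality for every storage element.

#4 stroke at Sf1  (Sf1: flow source, stroke at near end)
#0 stroke at J1  (1-jn J1 has f-setter on 4)
#1 stroke at J1  (common-f at J1 fixed by 4)
#2 stroke at J1  (J1 flow already set via bond 4)
#3 stroke at J1  (J1: bond 4 brought flow, rest push out)

b0 |J1
b1 |J1
b2 |J1
b3 |J1
b4 |Sf1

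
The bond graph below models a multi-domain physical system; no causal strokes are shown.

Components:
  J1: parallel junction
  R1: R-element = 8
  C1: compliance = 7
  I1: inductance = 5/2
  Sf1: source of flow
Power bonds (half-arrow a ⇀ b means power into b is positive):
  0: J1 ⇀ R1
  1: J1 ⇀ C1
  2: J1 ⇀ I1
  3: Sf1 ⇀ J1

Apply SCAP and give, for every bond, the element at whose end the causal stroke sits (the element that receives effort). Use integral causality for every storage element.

bond 0 stroke→R1
bond 1 stroke→J1
bond 2 stroke→I1
bond 3 stroke→Sf1

bond 3 |Sf1  (Sf1 fixes flow; stroke at Sf1)
bond 1 |J1  (C1 integral (e out))
bond 0 |R1  (0-jn J1 has e-setter on 1)
bond 2 |I1  (J1: bond 1 brought effort, rest push out)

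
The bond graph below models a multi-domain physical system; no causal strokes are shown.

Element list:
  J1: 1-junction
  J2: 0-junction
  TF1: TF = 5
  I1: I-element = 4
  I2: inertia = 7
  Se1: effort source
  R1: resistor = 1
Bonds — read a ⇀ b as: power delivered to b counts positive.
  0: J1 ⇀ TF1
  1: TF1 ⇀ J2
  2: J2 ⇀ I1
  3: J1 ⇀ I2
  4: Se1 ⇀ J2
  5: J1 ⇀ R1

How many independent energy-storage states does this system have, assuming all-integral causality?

β4 |J2  (Se1: effort source, stroke at far end)
β1 |TF1  (0-jn J2 has e-setter on 4)
β2 |I1  (0-jn J2 has e-setter on 4)
β0 |J1  (TF TF1: opposite of bond 1)
β3 |I2  (prefer integral on I2)
β5 |J1  (J1 flow already set via bond 3)

2  (I1, I2 all integral)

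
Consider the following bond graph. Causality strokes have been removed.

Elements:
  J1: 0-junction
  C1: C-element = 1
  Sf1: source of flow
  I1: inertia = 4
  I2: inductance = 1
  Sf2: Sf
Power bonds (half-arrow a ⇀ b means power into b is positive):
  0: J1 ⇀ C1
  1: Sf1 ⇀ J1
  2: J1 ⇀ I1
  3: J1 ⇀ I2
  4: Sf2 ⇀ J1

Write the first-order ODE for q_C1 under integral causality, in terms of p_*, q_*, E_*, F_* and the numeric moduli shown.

b1 |Sf1  (Sf1: flow source, stroke at near end)
b4 |Sf2  (Sf2 (Sf) sets flow on bond)
b0 |J1  (C1: C, integral causality)
b2 |I1  (J1: bond 0 brought effort, rest push out)
b3 |I2  (J1: bond 0 brought effort, rest push out)

dq_C1/dt = F_Sf1 + F_Sf2 - p_I1/4 - p_I2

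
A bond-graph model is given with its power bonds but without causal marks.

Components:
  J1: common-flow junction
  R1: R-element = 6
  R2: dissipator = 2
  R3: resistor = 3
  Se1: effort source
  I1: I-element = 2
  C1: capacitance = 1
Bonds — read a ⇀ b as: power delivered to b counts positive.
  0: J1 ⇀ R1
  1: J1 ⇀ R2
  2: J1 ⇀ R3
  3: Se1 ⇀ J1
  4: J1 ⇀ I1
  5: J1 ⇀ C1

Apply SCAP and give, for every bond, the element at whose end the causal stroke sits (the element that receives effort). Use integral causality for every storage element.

bond 0 →J1
bond 1 →J1
bond 2 →J1
bond 3 →J1
bond 4 →I1
bond 5 →J1

b3 →J1  (source Se1 imposes e)
b4 →I1  (I1 integral (f out))
b0 →J1  (J1: bond 4 brought flow, rest push out)
b1 →J1  (1-jn J1 has f-setter on 4)
b2 →J1  (J1 flow already set via bond 4)
b5 →J1  (J1 flow already set via bond 4)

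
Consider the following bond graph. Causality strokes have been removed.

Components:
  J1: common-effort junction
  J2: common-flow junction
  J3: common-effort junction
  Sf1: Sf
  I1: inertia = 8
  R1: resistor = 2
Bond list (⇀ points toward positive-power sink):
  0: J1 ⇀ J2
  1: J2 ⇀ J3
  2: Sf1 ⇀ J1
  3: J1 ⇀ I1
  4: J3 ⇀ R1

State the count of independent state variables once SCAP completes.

1  (I1 all integral)

β2 →Sf1  (Sf1: flow source, stroke at near end)
β3 →I1  (I1 outputs flow p/I1)
β0 →J1  (J1 needs exactly one e-in)
β1 →J2  (1-jn J2 has f-setter on 0)
β4 →J3  (closing 0-jn rule on J3)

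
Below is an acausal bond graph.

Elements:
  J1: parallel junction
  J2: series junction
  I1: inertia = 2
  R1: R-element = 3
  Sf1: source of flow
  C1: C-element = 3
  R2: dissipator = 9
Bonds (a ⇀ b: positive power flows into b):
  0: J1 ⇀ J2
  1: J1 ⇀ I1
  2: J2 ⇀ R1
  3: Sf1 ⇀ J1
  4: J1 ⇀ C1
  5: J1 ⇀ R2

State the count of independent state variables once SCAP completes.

2  (C1, I1 all integral)

#3 stroke→Sf1  (Sf1 fixes flow; stroke at Sf1)
#1 stroke→I1  (I1 outputs flow p/I1)
#4 stroke→J1  (prefer integral on C1)
#0 stroke→J2  (0-jn J1 has e-setter on 4)
#5 stroke→R2  (common-e at J1 fixed by 4)
#2 stroke→R1  (only one flow-in slot at J2)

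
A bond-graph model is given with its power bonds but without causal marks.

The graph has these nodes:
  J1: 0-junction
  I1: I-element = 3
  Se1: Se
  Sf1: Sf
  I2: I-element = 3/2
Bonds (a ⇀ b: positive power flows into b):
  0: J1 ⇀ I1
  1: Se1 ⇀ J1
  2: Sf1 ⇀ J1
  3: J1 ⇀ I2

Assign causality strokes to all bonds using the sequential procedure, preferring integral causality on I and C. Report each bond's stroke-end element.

#0 →I1
#1 →J1
#2 →Sf1
#3 →I2

bond 1 →J1  (Se1 fixes effort; stroke away)
bond 2 →Sf1  (source Sf1 imposes f)
bond 0 →I1  (J1: bond 1 brought effort, rest push out)
bond 3 →I2  (0-jn J1 has e-setter on 1)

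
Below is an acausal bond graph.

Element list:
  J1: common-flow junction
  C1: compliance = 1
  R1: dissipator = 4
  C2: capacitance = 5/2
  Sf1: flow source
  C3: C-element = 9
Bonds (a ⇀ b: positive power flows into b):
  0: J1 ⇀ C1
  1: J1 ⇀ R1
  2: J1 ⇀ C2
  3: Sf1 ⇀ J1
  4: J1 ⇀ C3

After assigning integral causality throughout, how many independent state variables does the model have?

3  (C1, C2, C3 all integral)

β3 stroke→Sf1  (Sf1 fixes flow; stroke at Sf1)
β0 stroke→J1  (1-jn J1 has f-setter on 3)
β1 stroke→J1  (common-f at J1 fixed by 3)
β2 stroke→J1  (1-jn J1 has f-setter on 3)
β4 stroke→J1  (1-jn J1 has f-setter on 3)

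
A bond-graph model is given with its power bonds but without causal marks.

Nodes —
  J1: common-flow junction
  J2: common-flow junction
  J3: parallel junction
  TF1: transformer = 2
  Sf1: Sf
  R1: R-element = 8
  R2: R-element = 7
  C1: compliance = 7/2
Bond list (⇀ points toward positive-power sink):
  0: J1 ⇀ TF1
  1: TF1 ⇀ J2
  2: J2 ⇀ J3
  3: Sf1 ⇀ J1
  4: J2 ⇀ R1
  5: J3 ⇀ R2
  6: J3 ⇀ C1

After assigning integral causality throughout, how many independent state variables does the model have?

bond 3 →Sf1  (source Sf1 imposes f)
bond 0 →J1  (J1: bond 3 brought flow, rest push out)
bond 1 →TF1  (TF1 one-in-one-out from 0)
bond 2 →J2  (common-f at J2 fixed by 1)
bond 4 →J2  (J2 flow already set via bond 1)
bond 6 →J3  (C1 outputs effort q/C1)
bond 5 →R2  (common-e at J3 fixed by 6)

1  (C1 all integral)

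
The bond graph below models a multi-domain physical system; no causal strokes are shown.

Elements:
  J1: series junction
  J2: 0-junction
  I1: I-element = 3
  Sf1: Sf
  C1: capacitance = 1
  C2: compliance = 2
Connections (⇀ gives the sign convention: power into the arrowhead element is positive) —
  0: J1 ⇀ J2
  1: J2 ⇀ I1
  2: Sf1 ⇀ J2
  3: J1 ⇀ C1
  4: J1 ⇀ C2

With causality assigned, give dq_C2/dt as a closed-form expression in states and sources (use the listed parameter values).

bond 2 →Sf1  (Sf1 fixes flow; stroke at Sf1)
bond 1 →I1  (I1 integral (f out))
bond 0 →J2  (closing 0-jn rule on J2)
bond 3 →J1  (1-jn J1 has f-setter on 0)
bond 4 →J1  (common-f at J1 fixed by 0)

dq_C2/dt = -F_Sf1 + p_I1/3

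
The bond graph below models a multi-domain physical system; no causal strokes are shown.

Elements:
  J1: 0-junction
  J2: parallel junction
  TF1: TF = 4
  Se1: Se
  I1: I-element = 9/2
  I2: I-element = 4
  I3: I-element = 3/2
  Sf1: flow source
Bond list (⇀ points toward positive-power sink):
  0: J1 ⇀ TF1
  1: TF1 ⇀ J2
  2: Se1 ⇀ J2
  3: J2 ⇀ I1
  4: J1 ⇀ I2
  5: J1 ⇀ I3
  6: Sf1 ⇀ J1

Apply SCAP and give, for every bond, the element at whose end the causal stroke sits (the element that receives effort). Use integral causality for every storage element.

#0 →J1
#1 →TF1
#2 →J2
#3 →I1
#4 →I2
#5 →I3
#6 →Sf1

#2 stroke at J2  (Se1: effort source, stroke at far end)
#6 stroke at Sf1  (Sf1 fixes flow; stroke at Sf1)
#1 stroke at TF1  (common-e at J2 fixed by 2)
#3 stroke at I1  (0-jn J2 has e-setter on 2)
#0 stroke at J1  (TF1: transformer flips bond 1)
#4 stroke at I2  (0-jn J1 has e-setter on 0)
#5 stroke at I3  (0-jn J1 has e-setter on 0)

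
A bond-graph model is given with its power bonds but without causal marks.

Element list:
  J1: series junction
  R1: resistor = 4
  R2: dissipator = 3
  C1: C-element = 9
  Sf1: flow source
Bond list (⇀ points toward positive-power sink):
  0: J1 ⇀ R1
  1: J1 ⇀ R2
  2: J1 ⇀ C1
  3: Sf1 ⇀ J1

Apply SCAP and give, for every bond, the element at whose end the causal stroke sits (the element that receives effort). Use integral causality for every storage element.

#3 →Sf1  (Sf1: flow source, stroke at near end)
#0 →J1  (J1 flow already set via bond 3)
#1 →J1  (J1 flow already set via bond 3)
#2 →J1  (J1 flow already set via bond 3)

bond 0 stroke→J1
bond 1 stroke→J1
bond 2 stroke→J1
bond 3 stroke→Sf1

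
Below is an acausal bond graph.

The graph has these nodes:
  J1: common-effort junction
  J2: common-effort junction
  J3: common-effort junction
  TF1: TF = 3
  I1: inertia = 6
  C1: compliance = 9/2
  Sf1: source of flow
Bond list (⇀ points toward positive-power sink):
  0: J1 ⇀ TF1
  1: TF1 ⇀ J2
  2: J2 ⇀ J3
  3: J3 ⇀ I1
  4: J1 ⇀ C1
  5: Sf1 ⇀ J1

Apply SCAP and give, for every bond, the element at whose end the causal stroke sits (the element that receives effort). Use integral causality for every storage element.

b0 |TF1
b1 |J2
b2 |J3
b3 |I1
b4 |J1
b5 |Sf1

β5 stroke→Sf1  (Sf1 (Sf) sets flow on bond)
β3 stroke→I1  (prefer integral on I1)
β2 stroke→J3  (J3: last free bond brings effort in)
β1 stroke→J2  (closing 0-jn rule on J2)
β0 stroke→TF1  (TF1: transformer flips bond 1)
β4 stroke→J1  (J1: last free bond brings effort in)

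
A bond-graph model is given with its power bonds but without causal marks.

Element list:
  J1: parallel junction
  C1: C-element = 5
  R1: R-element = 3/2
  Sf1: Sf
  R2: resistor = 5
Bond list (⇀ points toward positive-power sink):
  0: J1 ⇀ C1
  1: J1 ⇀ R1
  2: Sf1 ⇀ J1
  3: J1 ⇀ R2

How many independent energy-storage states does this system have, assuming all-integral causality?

1  (C1 all integral)

#2 stroke→Sf1  (Sf1: flow source, stroke at near end)
#0 stroke→J1  (prefer integral on C1)
#1 stroke→R1  (common-e at J1 fixed by 0)
#3 stroke→R2  (common-e at J1 fixed by 0)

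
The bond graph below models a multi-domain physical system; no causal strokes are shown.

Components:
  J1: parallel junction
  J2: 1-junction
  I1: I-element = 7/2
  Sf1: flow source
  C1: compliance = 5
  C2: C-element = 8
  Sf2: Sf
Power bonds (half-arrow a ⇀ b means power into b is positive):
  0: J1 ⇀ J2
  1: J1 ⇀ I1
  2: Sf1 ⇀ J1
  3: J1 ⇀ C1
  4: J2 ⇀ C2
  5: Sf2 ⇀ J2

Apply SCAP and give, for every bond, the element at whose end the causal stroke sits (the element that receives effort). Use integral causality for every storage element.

β2 stroke→Sf1  (source Sf1 imposes f)
β5 stroke→Sf2  (Sf2: flow source, stroke at near end)
β0 stroke→J2  (1-jn J2 has f-setter on 5)
β4 stroke→J2  (common-f at J2 fixed by 5)
β1 stroke→I1  (prefer integral on I1)
β3 stroke→J1  (closing 0-jn rule on J1)

#0 stroke at J2
#1 stroke at I1
#2 stroke at Sf1
#3 stroke at J1
#4 stroke at J2
#5 stroke at Sf2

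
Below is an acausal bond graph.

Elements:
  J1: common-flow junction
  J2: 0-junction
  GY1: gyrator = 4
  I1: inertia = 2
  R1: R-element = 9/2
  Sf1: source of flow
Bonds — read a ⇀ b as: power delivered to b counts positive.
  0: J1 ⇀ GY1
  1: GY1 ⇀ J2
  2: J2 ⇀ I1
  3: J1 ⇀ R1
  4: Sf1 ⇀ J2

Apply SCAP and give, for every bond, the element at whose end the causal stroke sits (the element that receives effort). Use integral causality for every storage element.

bond 4 |Sf1  (Sf1 fixes flow; stroke at Sf1)
bond 2 |I1  (prefer integral on I1)
bond 1 |J2  (only one effort-in slot at J2)
bond 0 |J1  (GY1: gyrator matches bond 1)
bond 3 |R1  (J1 needs exactly one f-in)

#0 →J1
#1 →J2
#2 →I1
#3 →R1
#4 →Sf1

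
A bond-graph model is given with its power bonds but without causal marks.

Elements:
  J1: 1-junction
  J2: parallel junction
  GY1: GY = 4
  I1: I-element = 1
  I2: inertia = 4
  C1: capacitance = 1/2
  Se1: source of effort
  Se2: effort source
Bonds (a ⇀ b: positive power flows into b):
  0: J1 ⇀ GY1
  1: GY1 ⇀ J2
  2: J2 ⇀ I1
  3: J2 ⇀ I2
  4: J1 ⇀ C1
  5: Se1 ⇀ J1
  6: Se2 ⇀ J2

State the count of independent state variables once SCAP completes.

3  (C1, I1, I2 all integral)

b5 stroke at J1  (Se1: effort source, stroke at far end)
b6 stroke at J2  (Se2 fixes effort; stroke away)
b1 stroke at GY1  (common-e at J2 fixed by 6)
b2 stroke at I1  (J2 effort already set via bond 6)
b3 stroke at I2  (0-jn J2 has e-setter on 6)
b0 stroke at GY1  (GY1 both-in/both-out from 1)
b4 stroke at J1  (J1: bond 0 brought flow, rest push out)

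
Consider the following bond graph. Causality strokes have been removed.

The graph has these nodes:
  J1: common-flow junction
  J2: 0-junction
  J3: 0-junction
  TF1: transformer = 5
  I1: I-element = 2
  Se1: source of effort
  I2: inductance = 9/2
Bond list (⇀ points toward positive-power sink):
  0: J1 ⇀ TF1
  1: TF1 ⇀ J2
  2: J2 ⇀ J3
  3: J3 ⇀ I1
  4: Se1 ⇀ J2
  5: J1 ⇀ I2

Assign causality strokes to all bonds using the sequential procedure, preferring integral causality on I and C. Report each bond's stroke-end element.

β4 →J2  (Se1 fixes effort; stroke away)
β1 →TF1  (J2 effort already set via bond 4)
β2 →J3  (common-e at J2 fixed by 4)
β3 →I1  (J3: bond 2 brought effort, rest push out)
β0 →J1  (through TF1, causality passes straight; one stroke at TF1)
β5 →I2  (J1: last free bond brings flow in)

b0 |J1
b1 |TF1
b2 |J3
b3 |I1
b4 |J2
b5 |I2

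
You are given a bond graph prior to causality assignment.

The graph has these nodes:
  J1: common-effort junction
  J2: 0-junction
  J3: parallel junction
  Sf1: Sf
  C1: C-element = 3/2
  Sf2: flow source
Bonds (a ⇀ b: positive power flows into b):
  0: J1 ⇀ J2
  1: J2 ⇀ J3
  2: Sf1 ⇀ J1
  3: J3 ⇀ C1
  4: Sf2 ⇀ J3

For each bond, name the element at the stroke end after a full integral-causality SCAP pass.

β2 |Sf1  (Sf1: flow source, stroke at near end)
β4 |Sf2  (Sf2 (Sf) sets flow on bond)
β0 |J1  (closing 0-jn rule on J1)
β1 |J2  (J2 needs exactly one e-in)
β3 |J3  (J3 needs exactly one e-in)

b0 stroke at J1
b1 stroke at J2
b2 stroke at Sf1
b3 stroke at J3
b4 stroke at Sf2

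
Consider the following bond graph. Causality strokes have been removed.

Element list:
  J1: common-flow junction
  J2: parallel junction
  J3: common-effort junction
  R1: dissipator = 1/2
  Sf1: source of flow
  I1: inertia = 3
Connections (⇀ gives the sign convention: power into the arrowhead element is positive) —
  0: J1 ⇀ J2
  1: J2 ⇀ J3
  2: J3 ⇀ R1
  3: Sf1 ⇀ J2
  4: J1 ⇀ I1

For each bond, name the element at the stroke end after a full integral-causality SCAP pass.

bond 0 stroke at J1
bond 1 stroke at J2
bond 2 stroke at J3
bond 3 stroke at Sf1
bond 4 stroke at I1

β3 stroke→Sf1  (source Sf1 imposes f)
β4 stroke→I1  (prefer integral on I1)
β0 stroke→J1  (J1 flow already set via bond 4)
β1 stroke→J2  (J2 needs exactly one e-in)
β2 stroke→J3  (closing 0-jn rule on J3)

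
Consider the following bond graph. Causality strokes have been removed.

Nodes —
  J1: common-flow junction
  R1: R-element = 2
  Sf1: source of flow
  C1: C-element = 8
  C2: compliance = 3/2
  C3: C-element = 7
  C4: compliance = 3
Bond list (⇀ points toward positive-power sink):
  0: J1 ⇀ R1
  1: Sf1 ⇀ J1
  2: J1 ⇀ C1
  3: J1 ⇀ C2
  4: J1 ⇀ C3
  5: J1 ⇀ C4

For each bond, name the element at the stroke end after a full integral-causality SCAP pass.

b0 stroke at J1
b1 stroke at Sf1
b2 stroke at J1
b3 stroke at J1
b4 stroke at J1
b5 stroke at J1

b1 stroke→Sf1  (Sf1 (Sf) sets flow on bond)
b0 stroke→J1  (J1: bond 1 brought flow, rest push out)
b2 stroke→J1  (1-jn J1 has f-setter on 1)
b3 stroke→J1  (J1: bond 1 brought flow, rest push out)
b4 stroke→J1  (J1 flow already set via bond 1)
b5 stroke→J1  (J1: bond 1 brought flow, rest push out)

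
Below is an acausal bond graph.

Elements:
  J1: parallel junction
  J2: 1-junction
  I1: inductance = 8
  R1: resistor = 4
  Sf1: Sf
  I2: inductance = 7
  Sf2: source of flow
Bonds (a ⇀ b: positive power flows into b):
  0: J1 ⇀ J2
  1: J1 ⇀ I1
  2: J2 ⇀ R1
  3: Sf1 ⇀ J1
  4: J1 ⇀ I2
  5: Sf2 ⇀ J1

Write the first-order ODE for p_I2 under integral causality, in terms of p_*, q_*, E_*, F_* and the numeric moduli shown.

dp_I2/dt = 4*F_Sf1 + 4*F_Sf2 - p_I1/2 - 4*p_I2/7

β3 stroke→Sf1  (Sf1: flow source, stroke at near end)
β5 stroke→Sf2  (Sf2 fixes flow; stroke at Sf2)
β1 stroke→I1  (I1 integral (f out))
β4 stroke→I2  (I2 integral (f out))
β0 stroke→J1  (J1: last free bond brings effort in)
β2 stroke→J2  (J2: bond 0 brought flow, rest push out)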